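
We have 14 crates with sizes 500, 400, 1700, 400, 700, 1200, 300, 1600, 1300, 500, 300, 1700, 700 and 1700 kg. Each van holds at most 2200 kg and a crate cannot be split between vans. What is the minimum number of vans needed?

Total = 1700 + 1700 + 1700 + 1600 + 1300 + 1200 + 700 + 700 + 500 + 500 + 400 + 400 + 300 + 300 = 13000 kg.
Lower bound: ⌈13000/2200⌉ = 6 vans.
A packing using 7 vans:
  van 1: 1700 + 500 = 2200
  van 2: 1700 + 500 = 2200
  van 3: 1700 + 400 = 2100
  van 4: 1600 + 400 = 2000
  van 5: 1300 + 700 = 2000
  van 6: 1200 + 700 + 300 = 2200
  van 7: 300 = 300
No arrangement into 6 vans stays within capacity, so 7 is optimal.

7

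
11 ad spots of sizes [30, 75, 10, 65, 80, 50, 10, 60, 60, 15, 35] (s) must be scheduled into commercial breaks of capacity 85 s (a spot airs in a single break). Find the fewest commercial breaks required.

Total = 80 + 75 + 65 + 60 + 60 + 50 + 35 + 30 + 15 + 10 + 10 = 490 s.
Lower bound: ⌈490/85⌉ = 6 commercial breaks.
A packing using 7 commercial breaks:
  break 1: 80 = 80
  break 2: 75 + 10 = 85
  break 3: 65 + 15 = 80
  break 4: 60 + 10 = 70
  break 5: 60 = 60
  break 6: 50 + 35 = 85
  break 7: 30 = 30
No arrangement into 6 commercial breaks stays within capacity, so 7 is optimal.

7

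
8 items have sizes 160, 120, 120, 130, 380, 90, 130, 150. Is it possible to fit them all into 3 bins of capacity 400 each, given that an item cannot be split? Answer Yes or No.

Total = 1280; ⌈1280/400⌉ = 4.
At least 4 bins are required, but only 3 are allowed.

No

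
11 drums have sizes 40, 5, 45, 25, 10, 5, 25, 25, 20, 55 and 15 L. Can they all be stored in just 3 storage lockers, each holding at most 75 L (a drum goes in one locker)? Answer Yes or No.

No

Total = 270 L; ⌈270/75⌉ = 4.
At least 4 storage lockers are required, but only 3 are allowed.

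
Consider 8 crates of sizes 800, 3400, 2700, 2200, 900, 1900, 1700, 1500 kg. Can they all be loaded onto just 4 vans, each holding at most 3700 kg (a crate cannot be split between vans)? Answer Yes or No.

No

Total = 15100 kg; ⌈15100/3700⌉ = 5.
At least 5 vans are required, but only 4 are allowed.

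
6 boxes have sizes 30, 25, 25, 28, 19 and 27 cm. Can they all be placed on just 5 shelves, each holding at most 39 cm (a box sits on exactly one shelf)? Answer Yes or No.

No

Total = 154 cm; ⌈154/39⌉ = 4.
5 boxes each exceed half the capacity and cannot share a shelf, forcing at least 5 shelves.
The bound of 5 does not rule out 5, but exhaustive search shows no assignment into 5 shelves of capacity 39 cm exists — the minimum is 6.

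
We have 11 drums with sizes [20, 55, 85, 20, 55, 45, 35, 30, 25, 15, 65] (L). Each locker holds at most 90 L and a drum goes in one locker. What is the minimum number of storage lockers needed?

6

Total = 85 + 65 + 55 + 55 + 45 + 35 + 30 + 25 + 20 + 20 + 15 = 450 L.
Lower bound: ⌈450/90⌉ = 5 storage lockers.
A packing using 6 storage lockers:
  locker 1: 85 = 85
  locker 2: 65 + 25 = 90
  locker 3: 55 + 35 = 90
  locker 4: 55 + 30 = 85
  locker 5: 45 + 20 + 20 = 85
  locker 6: 15 = 15
No arrangement into 5 storage lockers stays within capacity, so 6 is optimal.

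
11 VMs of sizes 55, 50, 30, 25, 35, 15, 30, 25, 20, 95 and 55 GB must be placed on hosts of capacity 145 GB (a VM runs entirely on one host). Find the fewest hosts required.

3

Total = 95 + 55 + 55 + 50 + 35 + 30 + 30 + 25 + 25 + 20 + 15 = 435 GB.
Lower bound: ⌈435/145⌉ = 3 hosts.
A packing using 3 hosts:
  host 1: 95 + 50 = 145
  host 2: 55 + 55 + 35 = 145
  host 3: 30 + 30 + 25 + 25 + 20 + 15 = 145
This matches the lower bound, so 3 is optimal.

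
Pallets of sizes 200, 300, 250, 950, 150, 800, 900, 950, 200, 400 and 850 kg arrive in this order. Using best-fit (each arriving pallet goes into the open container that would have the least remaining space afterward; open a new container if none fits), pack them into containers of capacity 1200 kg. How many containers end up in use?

6

  200 → container 1 (new)  [load 200/1200]
  300 → container 1  [load 500/1200]
  250 → container 1  [load 750/1200]
  950 → container 2 (new)  [load 950/1200]
  150 → container 2  [load 1100/1200]
  800 → container 3 (new)  [load 800/1200]
  900 → container 4 (new)  [load 900/1200]
  950 → container 5 (new)  [load 950/1200]
  200 → container 5  [load 1150/1200]
  400 → container 3  [load 1200/1200]
  850 → container 6 (new)  [load 850/1200]
6 containers opened.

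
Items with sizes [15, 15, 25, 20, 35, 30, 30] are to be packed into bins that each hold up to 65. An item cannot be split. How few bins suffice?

Total = 35 + 30 + 30 + 25 + 20 + 15 + 15 = 170.
Lower bound: ⌈170/65⌉ = 3 bins.
A packing using 3 bins:
  bin 1: 35 + 30 = 65
  bin 2: 30 + 25 = 55
  bin 3: 20 + 15 + 15 = 50
This matches the lower bound, so 3 is optimal.

3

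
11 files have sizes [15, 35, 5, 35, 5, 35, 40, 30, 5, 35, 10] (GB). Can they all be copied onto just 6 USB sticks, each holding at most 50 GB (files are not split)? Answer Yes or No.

A valid assignment using 6 USB sticks:
  USB stick 1: 40 + 10 = 50
  USB stick 2: 35 + 15 = 50
  USB stick 3: 35 + 5 + 5 + 5 = 50
  USB stick 4: 35 = 35
  USB stick 5: 35 = 35
  USB stick 6: 30 = 30
Every load is within 50 GB, so 6 USB sticks suffice.

Yes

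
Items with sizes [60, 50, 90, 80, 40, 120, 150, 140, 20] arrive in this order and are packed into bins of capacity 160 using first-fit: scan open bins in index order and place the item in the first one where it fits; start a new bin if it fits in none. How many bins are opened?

6

  60 → bin 1 (new)  [load 60/160]
  50 → bin 1  [load 110/160]
  90 → bin 2 (new)  [load 90/160]
  80 → bin 3 (new)  [load 80/160]
  40 → bin 1  [load 150/160]
  120 → bin 4 (new)  [load 120/160]
  150 → bin 5 (new)  [load 150/160]
  140 → bin 6 (new)  [load 140/160]
  20 → bin 2  [load 110/160]
6 bins opened.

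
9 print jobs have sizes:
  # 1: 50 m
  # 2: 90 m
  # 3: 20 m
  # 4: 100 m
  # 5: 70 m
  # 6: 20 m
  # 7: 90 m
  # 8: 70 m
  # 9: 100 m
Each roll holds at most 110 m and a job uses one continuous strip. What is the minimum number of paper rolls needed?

7

Total = 100 + 100 + 90 + 90 + 70 + 70 + 50 + 20 + 20 = 610 m.
Lower bound: ⌈610/110⌉ = 6 paper rolls.
A packing using 7 paper rolls:
  roll 1: 100 = 100
  roll 2: 100 = 100
  roll 3: 90 + 20 = 110
  roll 4: 90 + 20 = 110
  roll 5: 70 = 70
  roll 6: 70 = 70
  roll 7: 50 = 50
No arrangement into 6 paper rolls stays within capacity, so 7 is optimal.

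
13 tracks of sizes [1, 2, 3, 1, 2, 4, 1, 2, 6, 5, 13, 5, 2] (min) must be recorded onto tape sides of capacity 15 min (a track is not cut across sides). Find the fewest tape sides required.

Total = 13 + 6 + 5 + 5 + 4 + 3 + 2 + 2 + 2 + 2 + 1 + 1 + 1 = 47 min.
Lower bound: ⌈47/15⌉ = 4 tape sides.
A packing using 4 tape sides:
  side 1: 13 + 2 = 15
  side 2: 6 + 5 + 4 = 15
  side 3: 5 + 3 + 2 + 2 + 2 + 1 = 15
  side 4: 1 + 1 = 2
This matches the lower bound, so 4 is optimal.

4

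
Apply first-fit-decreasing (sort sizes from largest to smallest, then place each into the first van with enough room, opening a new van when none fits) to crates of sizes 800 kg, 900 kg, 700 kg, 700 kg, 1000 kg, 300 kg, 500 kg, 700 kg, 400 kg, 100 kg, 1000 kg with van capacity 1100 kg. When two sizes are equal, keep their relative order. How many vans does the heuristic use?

Sorted descending: 1000, 1000, 900, 800, 700, 700, 700, 500, 400, 300, 100.
  1000 → van 1 (new)  [load 1000/1100]
  1000 → van 2 (new)  [load 1000/1100]
  900 → van 3 (new)  [load 900/1100]
  800 → van 4 (new)  [load 800/1100]
  700 → van 5 (new)  [load 700/1100]
  700 → van 6 (new)  [load 700/1100]
  700 → van 7 (new)  [load 700/1100]
  500 → van 8 (new)  [load 500/1100]
  400 → van 5  [load 1100/1100]
  300 → van 4  [load 1100/1100]
  100 → van 1  [load 1100/1100]
8 vans opened.

8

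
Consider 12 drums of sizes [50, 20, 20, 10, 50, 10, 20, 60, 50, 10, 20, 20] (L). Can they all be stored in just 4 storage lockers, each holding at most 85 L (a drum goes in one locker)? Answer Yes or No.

No

Total = 340 L; ⌈340/85⌉ = 4.
The bound of 4 does not rule out 4, but exhaustive search shows no assignment into 4 storage lockers of capacity 85 L exists — the minimum is 5.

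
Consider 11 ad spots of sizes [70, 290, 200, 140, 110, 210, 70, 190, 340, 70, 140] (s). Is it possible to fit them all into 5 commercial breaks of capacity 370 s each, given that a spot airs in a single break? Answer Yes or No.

No

Total = 1830 s; ⌈1830/370⌉ = 5.
The bound of 5 does not rule out 5, but exhaustive search shows no assignment into 5 commercial breaks of capacity 370 s exists — the minimum is 6.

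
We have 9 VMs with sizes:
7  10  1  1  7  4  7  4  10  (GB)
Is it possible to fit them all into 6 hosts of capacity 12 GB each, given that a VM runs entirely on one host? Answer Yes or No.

Yes

A valid assignment using 5 hosts:
  host 1: 10 + 1 + 1 = 12
  host 2: 10 = 10
  host 3: 7 + 4 = 11
  host 4: 7 + 4 = 11
  host 5: 7 = 7
That uses only 5 ≤ 6, so 6 hosts are enough.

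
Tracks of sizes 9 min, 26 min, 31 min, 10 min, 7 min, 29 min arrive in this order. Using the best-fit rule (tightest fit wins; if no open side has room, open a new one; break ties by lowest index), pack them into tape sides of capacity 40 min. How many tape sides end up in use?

  9 → side 1 (new)  [load 9/40]
  26 → side 1  [load 35/40]
  31 → side 2 (new)  [load 31/40]
  10 → side 3 (new)  [load 10/40]
  7 → side 2  [load 38/40]
  29 → side 3  [load 39/40]
3 tape sides opened.

3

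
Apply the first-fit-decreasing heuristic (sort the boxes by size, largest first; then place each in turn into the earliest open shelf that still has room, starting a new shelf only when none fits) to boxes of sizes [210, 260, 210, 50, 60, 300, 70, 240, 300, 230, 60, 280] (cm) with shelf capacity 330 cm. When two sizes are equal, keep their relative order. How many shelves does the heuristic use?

Sorted descending: 300, 300, 280, 260, 240, 230, 210, 210, 70, 60, 60, 50.
  300 → shelf 1 (new)  [load 300/330]
  300 → shelf 2 (new)  [load 300/330]
  280 → shelf 3 (new)  [load 280/330]
  260 → shelf 4 (new)  [load 260/330]
  240 → shelf 5 (new)  [load 240/330]
  230 → shelf 6 (new)  [load 230/330]
  210 → shelf 7 (new)  [load 210/330]
  210 → shelf 8 (new)  [load 210/330]
  70 → shelf 4  [load 330/330]
  60 → shelf 5  [load 300/330]
  60 → shelf 6  [load 290/330]
  50 → shelf 3  [load 330/330]
8 shelves opened.

8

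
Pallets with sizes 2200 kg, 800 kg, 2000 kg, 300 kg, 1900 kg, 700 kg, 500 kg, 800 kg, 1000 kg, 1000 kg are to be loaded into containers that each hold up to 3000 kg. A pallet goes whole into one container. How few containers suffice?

4

Total = 2200 + 2000 + 1900 + 1000 + 1000 + 800 + 800 + 700 + 500 + 300 = 11200 kg.
Lower bound: ⌈11200/3000⌉ = 4 containers.
A packing using 4 containers:
  container 1: 2200 + 800 = 3000
  container 2: 2000 + 1000 = 3000
  container 3: 1900 + 1000 = 2900
  container 4: 800 + 700 + 500 + 300 = 2300
This matches the lower bound, so 4 is optimal.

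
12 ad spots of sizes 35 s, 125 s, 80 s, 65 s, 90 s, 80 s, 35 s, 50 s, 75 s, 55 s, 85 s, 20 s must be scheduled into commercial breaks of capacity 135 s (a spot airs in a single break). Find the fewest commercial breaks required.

Total = 125 + 90 + 85 + 80 + 80 + 75 + 65 + 55 + 50 + 35 + 35 + 20 = 795 s.
Lower bound: ⌈795/135⌉ = 6 commercial breaks.
A packing using 7 commercial breaks:
  break 1: 125 = 125
  break 2: 90 + 35 = 125
  break 3: 85 + 50 = 135
  break 4: 80 + 55 = 135
  break 5: 80 + 35 + 20 = 135
  break 6: 75 = 75
  break 7: 65 = 65
No arrangement into 6 commercial breaks stays within capacity, so 7 is optimal.

7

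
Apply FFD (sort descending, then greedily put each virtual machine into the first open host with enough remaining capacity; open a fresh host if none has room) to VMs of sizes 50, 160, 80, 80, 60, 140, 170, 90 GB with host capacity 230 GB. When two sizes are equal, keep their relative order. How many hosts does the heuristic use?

4

Sorted descending: 170, 160, 140, 90, 80, 80, 60, 50.
  170 → host 1 (new)  [load 170/230]
  160 → host 2 (new)  [load 160/230]
  140 → host 3 (new)  [load 140/230]
  90 → host 3  [load 230/230]
  80 → host 4 (new)  [load 80/230]
  80 → host 4  [load 160/230]
  60 → host 1  [load 230/230]
  50 → host 2  [load 210/230]
4 hosts opened.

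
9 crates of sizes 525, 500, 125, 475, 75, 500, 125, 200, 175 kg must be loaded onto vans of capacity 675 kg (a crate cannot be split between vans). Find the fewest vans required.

Total = 525 + 500 + 500 + 475 + 200 + 175 + 125 + 125 + 75 = 2700 kg.
Lower bound: ⌈2700/675⌉ = 4 vans.
A packing using 5 vans:
  van 1: 525 + 125 = 650
  van 2: 500 + 175 = 675
  van 3: 500 + 125 = 625
  van 4: 475 + 200 = 675
  van 5: 75 = 75
No arrangement into 4 vans stays within capacity, so 5 is optimal.

5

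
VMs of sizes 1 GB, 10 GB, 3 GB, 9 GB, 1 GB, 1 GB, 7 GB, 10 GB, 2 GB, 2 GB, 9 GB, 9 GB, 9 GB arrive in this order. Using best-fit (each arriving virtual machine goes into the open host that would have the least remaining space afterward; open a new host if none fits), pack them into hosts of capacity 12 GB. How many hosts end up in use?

7

  1 → host 1 (new)  [load 1/12]
  10 → host 1  [load 11/12]
  3 → host 2 (new)  [load 3/12]
  9 → host 2  [load 12/12]
  1 → host 1  [load 12/12]
  1 → host 3 (new)  [load 1/12]
  7 → host 3  [load 8/12]
  10 → host 4 (new)  [load 10/12]
  2 → host 4  [load 12/12]
  2 → host 3  [load 10/12]
  9 → host 5 (new)  [load 9/12]
  9 → host 6 (new)  [load 9/12]
  9 → host 7 (new)  [load 9/12]
7 hosts opened.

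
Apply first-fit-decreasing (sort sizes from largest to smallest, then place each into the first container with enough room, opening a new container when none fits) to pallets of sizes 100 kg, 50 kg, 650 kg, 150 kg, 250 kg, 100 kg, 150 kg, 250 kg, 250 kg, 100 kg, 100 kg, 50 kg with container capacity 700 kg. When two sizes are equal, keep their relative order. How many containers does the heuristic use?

4

Sorted descending: 650, 250, 250, 250, 150, 150, 100, 100, 100, 100, 50, 50.
  650 → container 1 (new)  [load 650/700]
  250 → container 2 (new)  [load 250/700]
  250 → container 2  [load 500/700]
  250 → container 3 (new)  [load 250/700]
  150 → container 2  [load 650/700]
  150 → container 3  [load 400/700]
  100 → container 3  [load 500/700]
  100 → container 3  [load 600/700]
  100 → container 3  [load 700/700]
  100 → container 4 (new)  [load 100/700]
  50 → container 1  [load 700/700]
  50 → container 2  [load 700/700]
4 containers opened.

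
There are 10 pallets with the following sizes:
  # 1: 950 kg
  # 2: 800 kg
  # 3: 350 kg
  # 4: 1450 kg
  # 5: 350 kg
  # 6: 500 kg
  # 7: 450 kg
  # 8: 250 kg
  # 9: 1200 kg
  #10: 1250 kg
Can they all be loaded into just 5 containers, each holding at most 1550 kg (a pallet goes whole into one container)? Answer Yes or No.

No

Total = 7550 kg; ⌈7550/1550⌉ = 5.
The bound of 5 does not rule out 5, but exhaustive search shows no assignment into 5 containers of capacity 1550 kg exists — the minimum is 6.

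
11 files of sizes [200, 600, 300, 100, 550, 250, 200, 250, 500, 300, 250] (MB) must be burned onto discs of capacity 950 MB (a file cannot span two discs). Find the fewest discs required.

Total = 600 + 550 + 500 + 300 + 300 + 250 + 250 + 250 + 200 + 200 + 100 = 3500 MB.
Lower bound: ⌈3500/950⌉ = 4 discs.
A packing using 4 discs:
  disc 1: 600 + 300 = 900
  disc 2: 550 + 300 + 100 = 950
  disc 3: 500 + 250 + 200 = 950
  disc 4: 250 + 250 + 200 = 700
This matches the lower bound, so 4 is optimal.

4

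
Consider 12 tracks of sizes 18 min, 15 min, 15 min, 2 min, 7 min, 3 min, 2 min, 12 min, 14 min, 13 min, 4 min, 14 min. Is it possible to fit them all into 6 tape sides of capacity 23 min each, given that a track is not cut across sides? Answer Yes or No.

Total = 119 min; ⌈119/23⌉ = 6.
7 tracks each exceed half the capacity and cannot share a side, forcing at least 7 tape sides.
At least 7 tape sides are required, but only 6 are allowed.

No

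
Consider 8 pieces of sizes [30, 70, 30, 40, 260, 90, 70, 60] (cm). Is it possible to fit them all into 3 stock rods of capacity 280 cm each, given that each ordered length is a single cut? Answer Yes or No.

Yes

A valid assignment using 3 stock rods:
  stock rod 1: 260 = 260
  stock rod 2: 90 + 70 + 70 + 40 = 270
  stock rod 3: 60 + 30 + 30 = 120
Every load is within 280 cm, so 3 stock rods suffice.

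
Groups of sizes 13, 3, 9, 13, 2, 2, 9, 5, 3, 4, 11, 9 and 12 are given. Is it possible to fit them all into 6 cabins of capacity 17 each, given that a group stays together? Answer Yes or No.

Total = 95; ⌈95/17⌉ = 6.
7 groups each exceed half the capacity and cannot share a cabin, forcing at least 7 cabins.
At least 7 cabins are required, but only 6 are allowed.

No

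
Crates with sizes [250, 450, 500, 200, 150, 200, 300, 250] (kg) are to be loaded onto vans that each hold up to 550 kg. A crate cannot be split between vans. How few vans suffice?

5

Total = 500 + 450 + 300 + 250 + 250 + 200 + 200 + 150 = 2300 kg.
Lower bound: ⌈2300/550⌉ = 5 vans.
A packing using 5 vans:
  van 1: 500 = 500
  van 2: 450 = 450
  van 3: 300 + 250 = 550
  van 4: 250 + 200 = 450
  van 5: 200 + 150 = 350
This matches the lower bound, so 5 is optimal.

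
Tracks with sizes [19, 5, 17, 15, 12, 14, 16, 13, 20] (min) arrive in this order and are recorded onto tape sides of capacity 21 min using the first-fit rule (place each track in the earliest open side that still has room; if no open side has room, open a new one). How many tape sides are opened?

8

  19 → side 1 (new)  [load 19/21]
  5 → side 2 (new)  [load 5/21]
  17 → side 3 (new)  [load 17/21]
  15 → side 2  [load 20/21]
  12 → side 4 (new)  [load 12/21]
  14 → side 5 (new)  [load 14/21]
  16 → side 6 (new)  [load 16/21]
  13 → side 7 (new)  [load 13/21]
  20 → side 8 (new)  [load 20/21]
8 tape sides opened.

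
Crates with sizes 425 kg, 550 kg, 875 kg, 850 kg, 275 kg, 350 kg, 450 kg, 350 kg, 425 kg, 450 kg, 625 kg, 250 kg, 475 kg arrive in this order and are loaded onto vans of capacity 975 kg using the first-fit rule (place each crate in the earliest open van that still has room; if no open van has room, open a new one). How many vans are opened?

8

  425 → van 1 (new)  [load 425/975]
  550 → van 1  [load 975/975]
  875 → van 2 (new)  [load 875/975]
  850 → van 3 (new)  [load 850/975]
  275 → van 4 (new)  [load 275/975]
  350 → van 4  [load 625/975]
  450 → van 5 (new)  [load 450/975]
  350 → van 4  [load 975/975]
  425 → van 5  [load 875/975]
  450 → van 6 (new)  [load 450/975]
  625 → van 7 (new)  [load 625/975]
  250 → van 6  [load 700/975]
  475 → van 8 (new)  [load 475/975]
8 vans opened.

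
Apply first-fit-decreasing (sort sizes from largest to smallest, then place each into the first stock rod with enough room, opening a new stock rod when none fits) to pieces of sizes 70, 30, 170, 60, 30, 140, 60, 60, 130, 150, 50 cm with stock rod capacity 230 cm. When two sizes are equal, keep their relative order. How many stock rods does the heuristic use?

Sorted descending: 170, 150, 140, 130, 70, 60, 60, 60, 50, 30, 30.
  170 → stock rod 1 (new)  [load 170/230]
  150 → stock rod 2 (new)  [load 150/230]
  140 → stock rod 3 (new)  [load 140/230]
  130 → stock rod 4 (new)  [load 130/230]
  70 → stock rod 2  [load 220/230]
  60 → stock rod 1  [load 230/230]
  60 → stock rod 3  [load 200/230]
  60 → stock rod 4  [load 190/230]
  50 → stock rod 5 (new)  [load 50/230]
  30 → stock rod 3  [load 230/230]
  30 → stock rod 4  [load 220/230]
5 stock rods opened.

5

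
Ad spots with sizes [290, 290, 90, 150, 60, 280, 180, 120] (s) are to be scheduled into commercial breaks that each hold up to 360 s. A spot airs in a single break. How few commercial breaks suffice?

5

Total = 290 + 290 + 280 + 180 + 150 + 120 + 90 + 60 = 1460 s.
Lower bound: ⌈1460/360⌉ = 5 commercial breaks.
A packing using 5 commercial breaks:
  break 1: 290 + 60 = 350
  break 2: 290 = 290
  break 3: 280 = 280
  break 4: 180 + 150 = 330
  break 5: 120 + 90 = 210
This matches the lower bound, so 5 is optimal.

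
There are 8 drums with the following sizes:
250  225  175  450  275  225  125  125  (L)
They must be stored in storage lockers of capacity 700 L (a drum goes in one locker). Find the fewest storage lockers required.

Total = 450 + 275 + 250 + 225 + 225 + 175 + 125 + 125 = 1850 L.
Lower bound: ⌈1850/700⌉ = 3 storage lockers.
A packing using 3 storage lockers:
  locker 1: 450 + 250 = 700
  locker 2: 275 + 225 + 175 = 675
  locker 3: 225 + 125 + 125 = 475
This matches the lower bound, so 3 is optimal.

3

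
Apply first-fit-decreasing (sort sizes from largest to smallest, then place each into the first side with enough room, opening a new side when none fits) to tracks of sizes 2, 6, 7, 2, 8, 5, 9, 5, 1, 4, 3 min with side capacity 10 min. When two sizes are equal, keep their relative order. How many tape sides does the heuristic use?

Sorted descending: 9, 8, 7, 6, 5, 5, 4, 3, 2, 2, 1.
  9 → side 1 (new)  [load 9/10]
  8 → side 2 (new)  [load 8/10]
  7 → side 3 (new)  [load 7/10]
  6 → side 4 (new)  [load 6/10]
  5 → side 5 (new)  [load 5/10]
  5 → side 5  [load 10/10]
  4 → side 4  [load 10/10]
  3 → side 3  [load 10/10]
  2 → side 2  [load 10/10]
  2 → side 6 (new)  [load 2/10]
  1 → side 1  [load 10/10]
6 tape sides opened.

6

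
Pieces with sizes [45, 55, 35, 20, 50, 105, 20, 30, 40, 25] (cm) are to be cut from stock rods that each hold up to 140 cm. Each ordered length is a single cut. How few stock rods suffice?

Total = 105 + 55 + 50 + 45 + 40 + 35 + 30 + 25 + 20 + 20 = 425 cm.
Lower bound: ⌈425/140⌉ = 4 stock rods.
A packing using 4 stock rods:
  stock rod 1: 105 + 35 = 140
  stock rod 2: 55 + 50 + 30 = 135
  stock rod 3: 45 + 40 + 25 + 20 = 130
  stock rod 4: 20 = 20
This matches the lower bound, so 4 is optimal.

4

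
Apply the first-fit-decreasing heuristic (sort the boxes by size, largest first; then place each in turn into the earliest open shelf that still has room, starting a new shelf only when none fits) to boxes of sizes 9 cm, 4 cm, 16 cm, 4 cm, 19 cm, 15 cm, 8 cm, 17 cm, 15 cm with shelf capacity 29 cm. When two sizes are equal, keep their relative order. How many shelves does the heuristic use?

Sorted descending: 19, 17, 16, 15, 15, 9, 8, 4, 4.
  19 → shelf 1 (new)  [load 19/29]
  17 → shelf 2 (new)  [load 17/29]
  16 → shelf 3 (new)  [load 16/29]
  15 → shelf 4 (new)  [load 15/29]
  15 → shelf 5 (new)  [load 15/29]
  9 → shelf 1  [load 28/29]
  8 → shelf 2  [load 25/29]
  4 → shelf 2  [load 29/29]
  4 → shelf 3  [load 20/29]
5 shelves opened.

5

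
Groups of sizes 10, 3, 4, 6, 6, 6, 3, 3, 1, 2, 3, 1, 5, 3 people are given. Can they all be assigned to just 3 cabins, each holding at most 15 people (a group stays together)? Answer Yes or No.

Total = 56 people; ⌈56/15⌉ = 4.
At least 4 cabins are required, but only 3 are allowed.

No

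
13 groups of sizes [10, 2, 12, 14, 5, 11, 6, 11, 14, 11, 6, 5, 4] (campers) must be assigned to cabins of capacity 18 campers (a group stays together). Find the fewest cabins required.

7

Total = 14 + 14 + 12 + 11 + 11 + 11 + 10 + 6 + 6 + 5 + 5 + 4 + 2 = 111 campers.
Lower bound: ⌈111/18⌉ = 7 cabins.
A packing using 7 cabins:
  cabin 1: 14 + 4 = 18
  cabin 2: 14 + 2 = 16
  cabin 3: 12 + 6 = 18
  cabin 4: 11 + 6 = 17
  cabin 5: 11 + 5 = 16
  cabin 6: 11 + 5 = 16
  cabin 7: 10 = 10
This matches the lower bound, so 7 is optimal.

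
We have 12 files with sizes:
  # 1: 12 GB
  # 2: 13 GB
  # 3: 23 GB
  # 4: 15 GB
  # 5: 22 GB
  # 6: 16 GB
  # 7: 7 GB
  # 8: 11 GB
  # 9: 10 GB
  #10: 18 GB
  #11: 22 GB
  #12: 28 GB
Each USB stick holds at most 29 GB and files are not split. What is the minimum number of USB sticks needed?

Total = 28 + 23 + 22 + 22 + 18 + 16 + 15 + 13 + 12 + 11 + 10 + 7 = 197 GB.
Lower bound: ⌈197/29⌉ = 7 USB sticks.
A packing using 8 USB sticks:
  USB stick 1: 28 = 28
  USB stick 2: 23 = 23
  USB stick 3: 22 + 7 = 29
  USB stick 4: 22 = 22
  USB stick 5: 18 + 11 = 29
  USB stick 6: 16 + 13 = 29
  USB stick 7: 15 + 12 = 27
  USB stick 8: 10 = 10
No arrangement into 7 USB sticks stays within capacity, so 8 is optimal.

8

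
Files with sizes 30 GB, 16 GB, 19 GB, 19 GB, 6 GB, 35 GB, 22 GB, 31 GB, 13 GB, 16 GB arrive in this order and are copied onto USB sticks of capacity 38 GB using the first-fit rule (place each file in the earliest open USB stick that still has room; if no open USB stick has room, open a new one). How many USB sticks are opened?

  30 → USB stick 1 (new)  [load 30/38]
  16 → USB stick 2 (new)  [load 16/38]
  19 → USB stick 2  [load 35/38]
  19 → USB stick 3 (new)  [load 19/38]
  6 → USB stick 1  [load 36/38]
  35 → USB stick 4 (new)  [load 35/38]
  22 → USB stick 5 (new)  [load 22/38]
  31 → USB stick 6 (new)  [load 31/38]
  13 → USB stick 3  [load 32/38]
  16 → USB stick 5  [load 38/38]
6 USB sticks opened.

6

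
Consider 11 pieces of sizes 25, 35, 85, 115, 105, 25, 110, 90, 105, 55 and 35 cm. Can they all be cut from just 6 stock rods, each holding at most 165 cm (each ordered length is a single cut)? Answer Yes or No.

A valid assignment using 6 stock rods:
  stock rod 1: 115 + 35 = 150
  stock rod 2: 110 + 55 = 165
  stock rod 3: 105 + 35 + 25 = 165
  stock rod 4: 105 + 25 = 130
  stock rod 5: 90 = 90
  stock rod 6: 85 = 85
Every load is within 165 cm, so 6 stock rods suffice.

Yes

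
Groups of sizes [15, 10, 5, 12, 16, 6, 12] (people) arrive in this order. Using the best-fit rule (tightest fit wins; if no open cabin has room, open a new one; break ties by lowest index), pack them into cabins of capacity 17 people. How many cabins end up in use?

  15 → cabin 1 (new)  [load 15/17]
  10 → cabin 2 (new)  [load 10/17]
  5 → cabin 2  [load 15/17]
  12 → cabin 3 (new)  [load 12/17]
  16 → cabin 4 (new)  [load 16/17]
  6 → cabin 5 (new)  [load 6/17]
  12 → cabin 6 (new)  [load 12/17]
6 cabins opened.

6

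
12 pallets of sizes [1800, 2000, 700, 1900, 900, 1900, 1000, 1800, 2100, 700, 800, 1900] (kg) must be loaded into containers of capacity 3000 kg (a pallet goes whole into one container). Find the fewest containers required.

7

Total = 2100 + 2000 + 1900 + 1900 + 1900 + 1800 + 1800 + 1000 + 900 + 800 + 700 + 700 = 17500 kg.
Lower bound: ⌈17500/3000⌉ = 6 containers.
Also, 7 pallets each exceed 1500 kg, and no two of those can share a container, so at least 7 containers are needed.
A packing using 7 containers:
  container 1: 2100 + 900 = 3000
  container 2: 2000 + 1000 = 3000
  container 3: 1900 + 800 = 2700
  container 4: 1900 + 700 = 2600
  container 5: 1900 + 700 = 2600
  container 6: 1800 = 1800
  container 7: 1800 = 1800
This matches the lower bound, so 7 is optimal.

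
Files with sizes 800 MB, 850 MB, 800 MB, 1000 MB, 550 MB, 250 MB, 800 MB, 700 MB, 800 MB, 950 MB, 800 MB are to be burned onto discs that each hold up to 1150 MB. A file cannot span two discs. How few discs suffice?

10

Total = 1000 + 950 + 850 + 800 + 800 + 800 + 800 + 800 + 700 + 550 + 250 = 8300 MB.
Lower bound: ⌈8300/1150⌉ = 8 discs.
Also, 9 files each exceed 575 MB, and no two of those can share a disc, so at least 9 discs are needed.
A packing using 10 discs:
  disc 1: 1000 = 1000
  disc 2: 950 = 950
  disc 3: 850 + 250 = 1100
  disc 4: 800 = 800
  disc 5: 800 = 800
  disc 6: 800 = 800
  disc 7: 800 = 800
  disc 8: 800 = 800
  disc 9: 700 = 700
  disc 10: 550 = 550
No arrangement into 9 discs stays within capacity, so 10 is optimal.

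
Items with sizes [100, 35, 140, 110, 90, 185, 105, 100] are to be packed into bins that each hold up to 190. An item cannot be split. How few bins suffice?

Total = 185 + 140 + 110 + 105 + 100 + 100 + 90 + 35 = 865.
Lower bound: ⌈865/190⌉ = 5 bins.
Also, 6 items each exceed 95, and no two of those can share a bin, so at least 6 bins are needed.
A packing using 6 bins:
  bin 1: 185 = 185
  bin 2: 140 + 35 = 175
  bin 3: 110 = 110
  bin 4: 105 = 105
  bin 5: 100 + 90 = 190
  bin 6: 100 = 100
This matches the lower bound, so 6 is optimal.

6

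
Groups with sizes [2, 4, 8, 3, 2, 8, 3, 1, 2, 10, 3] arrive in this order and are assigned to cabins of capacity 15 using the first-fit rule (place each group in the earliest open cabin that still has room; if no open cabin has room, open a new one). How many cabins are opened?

4

  2 → cabin 1 (new)  [load 2/15]
  4 → cabin 1  [load 6/15]
  8 → cabin 1  [load 14/15]
  3 → cabin 2 (new)  [load 3/15]
  2 → cabin 2  [load 5/15]
  8 → cabin 2  [load 13/15]
  3 → cabin 3 (new)  [load 3/15]
  1 → cabin 1  [load 15/15]
  2 → cabin 2  [load 15/15]
  10 → cabin 3  [load 13/15]
  3 → cabin 4 (new)  [load 3/15]
4 cabins opened.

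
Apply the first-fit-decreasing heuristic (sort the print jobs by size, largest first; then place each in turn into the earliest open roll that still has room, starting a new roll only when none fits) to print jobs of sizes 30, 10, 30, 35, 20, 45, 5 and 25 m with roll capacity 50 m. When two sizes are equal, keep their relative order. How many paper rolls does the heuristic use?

Sorted descending: 45, 35, 30, 30, 25, 20, 10, 5.
  45 → roll 1 (new)  [load 45/50]
  35 → roll 2 (new)  [load 35/50]
  30 → roll 3 (new)  [load 30/50]
  30 → roll 4 (new)  [load 30/50]
  25 → roll 5 (new)  [load 25/50]
  20 → roll 3  [load 50/50]
  10 → roll 2  [load 45/50]
  5 → roll 1  [load 50/50]
5 paper rolls opened.

5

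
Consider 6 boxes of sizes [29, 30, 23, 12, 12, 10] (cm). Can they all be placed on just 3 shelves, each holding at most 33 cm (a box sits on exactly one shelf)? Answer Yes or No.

Total = 116 cm; ⌈116/33⌉ = 4.
At least 4 shelves are required, but only 3 are allowed.

No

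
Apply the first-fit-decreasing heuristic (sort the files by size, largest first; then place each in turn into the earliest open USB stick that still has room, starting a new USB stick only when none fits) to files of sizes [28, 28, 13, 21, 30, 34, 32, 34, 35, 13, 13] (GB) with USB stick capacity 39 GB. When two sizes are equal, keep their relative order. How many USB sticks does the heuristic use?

Sorted descending: 35, 34, 34, 32, 30, 28, 28, 21, 13, 13, 13.
  35 → USB stick 1 (new)  [load 35/39]
  34 → USB stick 2 (new)  [load 34/39]
  34 → USB stick 3 (new)  [load 34/39]
  32 → USB stick 4 (new)  [load 32/39]
  30 → USB stick 5 (new)  [load 30/39]
  28 → USB stick 6 (new)  [load 28/39]
  28 → USB stick 7 (new)  [load 28/39]
  21 → USB stick 8 (new)  [load 21/39]
  13 → USB stick 8  [load 34/39]
  13 → USB stick 9 (new)  [load 13/39]
  13 → USB stick 9  [load 26/39]
9 USB sticks opened.

9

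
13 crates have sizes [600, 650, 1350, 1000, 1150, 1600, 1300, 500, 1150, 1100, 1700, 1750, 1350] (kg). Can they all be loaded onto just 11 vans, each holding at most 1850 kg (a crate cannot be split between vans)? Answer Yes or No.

Yes

A valid assignment using 10 vans:
  van 1: 1750 = 1750
  van 2: 1700 = 1700
  van 3: 1600 = 1600
  van 4: 1350 + 500 = 1850
  van 5: 1350 = 1350
  van 6: 1300 = 1300
  van 7: 1150 + 650 = 1800
  van 8: 1150 + 600 = 1750
  van 9: 1100 = 1100
  van 10: 1000 = 1000
That uses only 10 ≤ 11, so 11 vans are enough.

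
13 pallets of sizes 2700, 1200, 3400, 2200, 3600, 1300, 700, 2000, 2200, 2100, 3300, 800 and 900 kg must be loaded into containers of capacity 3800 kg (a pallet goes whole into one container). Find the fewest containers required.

8

Total = 3600 + 3400 + 3300 + 2700 + 2200 + 2200 + 2100 + 2000 + 1300 + 1200 + 900 + 800 + 700 = 26400 kg.
Lower bound: ⌈26400/3800⌉ = 7 containers.
Also, 8 pallets each exceed 1900 kg, and no two of those can share a container, so at least 8 containers are needed.
A packing using 8 containers:
  container 1: 3600 = 3600
  container 2: 3400 = 3400
  container 3: 3300 = 3300
  container 4: 2700 + 900 = 3600
  container 5: 2200 + 1300 = 3500
  container 6: 2200 + 1200 = 3400
  container 7: 2100 + 800 + 700 = 3600
  container 8: 2000 = 2000
This matches the lower bound, so 8 is optimal.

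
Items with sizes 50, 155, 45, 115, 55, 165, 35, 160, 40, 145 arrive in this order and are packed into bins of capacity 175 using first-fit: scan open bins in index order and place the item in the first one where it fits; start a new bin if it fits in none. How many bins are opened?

7

  50 → bin 1 (new)  [load 50/175]
  155 → bin 2 (new)  [load 155/175]
  45 → bin 1  [load 95/175]
  115 → bin 3 (new)  [load 115/175]
  55 → bin 1  [load 150/175]
  165 → bin 4 (new)  [load 165/175]
  35 → bin 3  [load 150/175]
  160 → bin 5 (new)  [load 160/175]
  40 → bin 6 (new)  [load 40/175]
  145 → bin 7 (new)  [load 145/175]
7 bins opened.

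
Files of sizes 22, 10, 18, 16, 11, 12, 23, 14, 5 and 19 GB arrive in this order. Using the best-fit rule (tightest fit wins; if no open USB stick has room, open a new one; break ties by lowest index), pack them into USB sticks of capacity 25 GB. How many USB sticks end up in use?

8

  22 → USB stick 1 (new)  [load 22/25]
  10 → USB stick 2 (new)  [load 10/25]
  18 → USB stick 3 (new)  [load 18/25]
  16 → USB stick 4 (new)  [load 16/25]
  11 → USB stick 2  [load 21/25]
  12 → USB stick 5 (new)  [load 12/25]
  23 → USB stick 6 (new)  [load 23/25]
  14 → USB stick 7 (new)  [load 14/25]
  5 → USB stick 3  [load 23/25]
  19 → USB stick 8 (new)  [load 19/25]
8 USB sticks opened.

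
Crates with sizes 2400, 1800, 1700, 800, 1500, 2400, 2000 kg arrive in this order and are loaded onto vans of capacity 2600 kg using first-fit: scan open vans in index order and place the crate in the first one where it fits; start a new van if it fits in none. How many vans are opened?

6

  2400 → van 1 (new)  [load 2400/2600]
  1800 → van 2 (new)  [load 1800/2600]
  1700 → van 3 (new)  [load 1700/2600]
  800 → van 2  [load 2600/2600]
  1500 → van 4 (new)  [load 1500/2600]
  2400 → van 5 (new)  [load 2400/2600]
  2000 → van 6 (new)  [load 2000/2600]
6 vans opened.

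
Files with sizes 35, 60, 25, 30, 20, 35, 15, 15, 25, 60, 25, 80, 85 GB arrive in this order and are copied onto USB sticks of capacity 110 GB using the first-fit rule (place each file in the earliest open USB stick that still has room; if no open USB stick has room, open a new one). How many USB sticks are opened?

  35 → USB stick 1 (new)  [load 35/110]
  60 → USB stick 1  [load 95/110]
  25 → USB stick 2 (new)  [load 25/110]
  30 → USB stick 2  [load 55/110]
  20 → USB stick 2  [load 75/110]
  35 → USB stick 2  [load 110/110]
  15 → USB stick 1  [load 110/110]
  15 → USB stick 3 (new)  [load 15/110]
  25 → USB stick 3  [load 40/110]
  60 → USB stick 3  [load 100/110]
  25 → USB stick 4 (new)  [load 25/110]
  80 → USB stick 4  [load 105/110]
  85 → USB stick 5 (new)  [load 85/110]
5 USB sticks opened.

5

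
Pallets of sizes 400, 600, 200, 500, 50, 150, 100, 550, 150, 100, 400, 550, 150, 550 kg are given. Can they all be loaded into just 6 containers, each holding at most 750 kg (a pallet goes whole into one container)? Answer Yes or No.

No

Total = 4450 kg; ⌈4450/750⌉ = 6.
7 pallets each exceed half the capacity and cannot share a container, forcing at least 7 containers.
At least 7 containers are required, but only 6 are allowed.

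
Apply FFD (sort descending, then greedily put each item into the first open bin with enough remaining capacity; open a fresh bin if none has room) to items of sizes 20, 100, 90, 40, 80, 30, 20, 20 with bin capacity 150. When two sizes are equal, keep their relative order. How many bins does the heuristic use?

3

Sorted descending: 100, 90, 80, 40, 30, 20, 20, 20.
  100 → bin 1 (new)  [load 100/150]
  90 → bin 2 (new)  [load 90/150]
  80 → bin 3 (new)  [load 80/150]
  40 → bin 1  [load 140/150]
  30 → bin 2  [load 120/150]
  20 → bin 2  [load 140/150]
  20 → bin 3  [load 100/150]
  20 → bin 3  [load 120/150]
3 bins opened.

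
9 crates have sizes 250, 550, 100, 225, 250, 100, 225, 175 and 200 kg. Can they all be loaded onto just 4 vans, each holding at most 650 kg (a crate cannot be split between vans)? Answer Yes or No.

A valid assignment using 4 vans:
  van 1: 550 + 100 = 650
  van 2: 250 + 250 + 100 = 600
  van 3: 225 + 225 + 200 = 650
  van 4: 175 = 175
Every load is within 650 kg, so 4 vans suffice.

Yes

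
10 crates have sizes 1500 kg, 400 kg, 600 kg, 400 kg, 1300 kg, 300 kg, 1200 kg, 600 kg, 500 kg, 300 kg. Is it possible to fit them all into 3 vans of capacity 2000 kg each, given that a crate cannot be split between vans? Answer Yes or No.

Total = 7100 kg; ⌈7100/2000⌉ = 4.
At least 4 vans are required, but only 3 are allowed.

No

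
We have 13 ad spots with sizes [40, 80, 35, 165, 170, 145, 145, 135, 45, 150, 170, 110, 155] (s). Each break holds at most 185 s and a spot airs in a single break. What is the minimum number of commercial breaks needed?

10

Total = 170 + 170 + 165 + 155 + 150 + 145 + 145 + 135 + 110 + 80 + 45 + 40 + 35 = 1545 s.
Lower bound: ⌈1545/185⌉ = 9 commercial breaks.
A packing using 10 commercial breaks:
  break 1: 170 = 170
  break 2: 170 = 170
  break 3: 165 = 165
  break 4: 155 = 155
  break 5: 150 + 35 = 185
  break 6: 145 + 40 = 185
  break 7: 145 = 145
  break 8: 135 + 45 = 180
  break 9: 110 = 110
  break 10: 80 = 80
No arrangement into 9 commercial breaks stays within capacity, so 10 is optimal.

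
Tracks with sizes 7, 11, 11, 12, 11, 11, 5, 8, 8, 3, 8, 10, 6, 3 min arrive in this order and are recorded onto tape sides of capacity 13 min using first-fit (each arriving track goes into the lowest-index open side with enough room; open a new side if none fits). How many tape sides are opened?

  7 → side 1 (new)  [load 7/13]
  11 → side 2 (new)  [load 11/13]
  11 → side 3 (new)  [load 11/13]
  12 → side 4 (new)  [load 12/13]
  11 → side 5 (new)  [load 11/13]
  11 → side 6 (new)  [load 11/13]
  5 → side 1  [load 12/13]
  8 → side 7 (new)  [load 8/13]
  8 → side 8 (new)  [load 8/13]
  3 → side 7  [load 11/13]
  8 → side 9 (new)  [load 8/13]
  10 → side 10 (new)  [load 10/13]
  6 → side 11 (new)  [load 6/13]
  3 → side 8  [load 11/13]
11 tape sides opened.

11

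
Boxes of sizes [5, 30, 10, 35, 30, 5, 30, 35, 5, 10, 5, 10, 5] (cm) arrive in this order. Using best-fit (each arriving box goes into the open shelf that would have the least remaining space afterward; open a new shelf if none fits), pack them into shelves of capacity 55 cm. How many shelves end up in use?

  5 → shelf 1 (new)  [load 5/55]
  30 → shelf 1  [load 35/55]
  10 → shelf 1  [load 45/55]
  35 → shelf 2 (new)  [load 35/55]
  30 → shelf 3 (new)  [load 30/55]
  5 → shelf 1  [load 50/55]
  30 → shelf 4 (new)  [load 30/55]
  35 → shelf 5 (new)  [load 35/55]
  5 → shelf 1  [load 55/55]
  10 → shelf 2  [load 45/55]
  5 → shelf 2  [load 50/55]
  10 → shelf 5  [load 45/55]
  5 → shelf 2  [load 55/55]
5 shelves opened.

5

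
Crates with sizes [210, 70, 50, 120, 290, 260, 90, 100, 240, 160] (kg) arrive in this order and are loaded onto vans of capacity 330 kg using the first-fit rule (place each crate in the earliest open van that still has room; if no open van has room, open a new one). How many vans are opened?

  210 → van 1 (new)  [load 210/330]
  70 → van 1  [load 280/330]
  50 → van 1  [load 330/330]
  120 → van 2 (new)  [load 120/330]
  290 → van 3 (new)  [load 290/330]
  260 → van 4 (new)  [load 260/330]
  90 → van 2  [load 210/330]
  100 → van 2  [load 310/330]
  240 → van 5 (new)  [load 240/330]
  160 → van 6 (new)  [load 160/330]
6 vans opened.

6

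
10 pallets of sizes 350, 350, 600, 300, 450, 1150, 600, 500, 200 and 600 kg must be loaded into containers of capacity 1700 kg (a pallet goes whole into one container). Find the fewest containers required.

3

Total = 1150 + 600 + 600 + 600 + 500 + 450 + 350 + 350 + 300 + 200 = 5100 kg.
Lower bound: ⌈5100/1700⌉ = 3 containers.
A packing using 3 containers:
  container 1: 1150 + 350 + 200 = 1700
  container 2: 600 + 600 + 500 = 1700
  container 3: 600 + 450 + 350 + 300 = 1700
This matches the lower bound, so 3 is optimal.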